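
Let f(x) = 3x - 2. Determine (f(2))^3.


f(2) = 4
(4)^3 = 64

64


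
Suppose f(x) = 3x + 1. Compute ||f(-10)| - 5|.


24


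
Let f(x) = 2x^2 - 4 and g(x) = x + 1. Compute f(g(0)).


-2


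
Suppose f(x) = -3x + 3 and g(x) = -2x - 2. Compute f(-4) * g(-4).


f(-4) = 15
g(-4) = 6
Product = 90

90


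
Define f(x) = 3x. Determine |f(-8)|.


f(-8) = -24
|-24| = 24

24


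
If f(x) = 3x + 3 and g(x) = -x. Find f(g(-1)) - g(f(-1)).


f(g(-1)) = 6
g(f(-1)) = 0
Difference = 6

6


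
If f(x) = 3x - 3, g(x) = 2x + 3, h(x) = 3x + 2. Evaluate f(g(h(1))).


h(1) = 5
g(5) = 13
f(13) = 36

36


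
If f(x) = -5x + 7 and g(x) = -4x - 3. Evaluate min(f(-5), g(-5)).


f(-5) = 32
g(-5) = 17
min = 17

17


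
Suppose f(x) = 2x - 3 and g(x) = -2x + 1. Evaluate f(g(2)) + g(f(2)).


f(g(2)) = -9
g(f(2)) = -1
Sum = -10

-10


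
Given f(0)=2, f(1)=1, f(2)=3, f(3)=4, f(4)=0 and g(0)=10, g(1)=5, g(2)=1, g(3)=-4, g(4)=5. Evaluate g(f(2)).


f(2) = 3
g(3) = -4

-4


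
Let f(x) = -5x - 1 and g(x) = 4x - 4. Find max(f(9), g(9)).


f(9) = -46
g(9) = 32
max = 32

32


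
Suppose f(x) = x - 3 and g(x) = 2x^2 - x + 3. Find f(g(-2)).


g(-2) = 13
f(13) = 10

10


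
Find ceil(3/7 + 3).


3/7 = 0.4286
0.4286 + 3 = 3.4286
ceil(3.4286) = 4

4


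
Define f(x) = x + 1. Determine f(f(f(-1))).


f(-1) = 0
f(0) = 1
f(1) = 2

2


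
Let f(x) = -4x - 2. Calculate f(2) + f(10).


f(2) = -10
f(10) = -42
Sum = -52

-52


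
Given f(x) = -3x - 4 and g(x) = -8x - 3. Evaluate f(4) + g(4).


-51


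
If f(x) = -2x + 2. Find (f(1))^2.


f(1) = 0
(0)^2 = 0

0


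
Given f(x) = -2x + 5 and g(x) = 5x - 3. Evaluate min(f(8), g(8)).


f(8) = -11
g(8) = 37
min = -11

-11


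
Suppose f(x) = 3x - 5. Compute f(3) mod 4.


f(3) = 4
4 mod 4 = 0

0


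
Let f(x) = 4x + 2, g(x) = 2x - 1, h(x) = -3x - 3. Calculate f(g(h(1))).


h(1) = -6
g(-6) = -13
f(-13) = -50

-50


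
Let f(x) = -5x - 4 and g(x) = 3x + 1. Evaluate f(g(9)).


-144


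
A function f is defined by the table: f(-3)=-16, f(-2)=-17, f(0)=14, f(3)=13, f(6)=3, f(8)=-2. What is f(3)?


Reading from the table at x = 3

13


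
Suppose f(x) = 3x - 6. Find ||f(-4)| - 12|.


f(-4) = -18
|-18| = 18
|18 - 12| = 6

6


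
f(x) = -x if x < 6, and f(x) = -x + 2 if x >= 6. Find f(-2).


-2 satisfies x < 6
f(-2) = 2

2


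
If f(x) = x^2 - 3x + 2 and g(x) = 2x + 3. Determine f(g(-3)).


g(-3) = -3
f(-3) = 1*(-3)^2 - 3*(-3) + 2 = 20

20


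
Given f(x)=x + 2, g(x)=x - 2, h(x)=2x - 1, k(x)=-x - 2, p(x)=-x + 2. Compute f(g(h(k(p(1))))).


p(1) = 1
k(1) = -3
h(-3) = -7
g(-7) = -9
f(-9) = -7

-7


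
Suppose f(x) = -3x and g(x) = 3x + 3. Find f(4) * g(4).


-180


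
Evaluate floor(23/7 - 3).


23/7 = 3.2857
3.2857 - 3 = 0.2857
floor(0.2857) = 0

0


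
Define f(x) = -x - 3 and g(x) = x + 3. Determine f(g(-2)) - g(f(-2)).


f(g(-2)) = -4
g(f(-2)) = 2
Difference = -6

-6


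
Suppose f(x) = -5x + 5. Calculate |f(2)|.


f(2) = -5
|-5| = 5

5


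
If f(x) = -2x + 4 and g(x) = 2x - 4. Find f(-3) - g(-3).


f(-3) = 10
g(-3) = -10
Difference = 20

20


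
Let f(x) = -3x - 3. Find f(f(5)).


f(5) = -18
f(-18) = 51

51


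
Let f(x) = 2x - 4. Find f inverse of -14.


Solve 2x - 4 = -14
x = (-14 + 4) / 2 = -5

-5


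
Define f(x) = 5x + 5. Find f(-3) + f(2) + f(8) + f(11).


110


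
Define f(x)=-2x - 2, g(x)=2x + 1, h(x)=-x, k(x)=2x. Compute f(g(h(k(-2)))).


k(-2) = -4
h(-4) = 4
g(4) = 9
f(9) = -20

-20


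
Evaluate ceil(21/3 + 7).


21/3 = 7
7 + 7 = 14
ceil(14) = 14

14


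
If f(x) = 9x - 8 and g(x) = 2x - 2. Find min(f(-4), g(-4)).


-44


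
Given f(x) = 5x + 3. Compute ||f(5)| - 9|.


19


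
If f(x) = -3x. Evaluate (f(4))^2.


f(4) = -12
(-12)^2 = 144

144


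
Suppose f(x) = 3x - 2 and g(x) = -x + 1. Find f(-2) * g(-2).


-24


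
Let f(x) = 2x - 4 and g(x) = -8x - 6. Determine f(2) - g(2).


f(2) = 0
g(2) = -22
Difference = 22

22


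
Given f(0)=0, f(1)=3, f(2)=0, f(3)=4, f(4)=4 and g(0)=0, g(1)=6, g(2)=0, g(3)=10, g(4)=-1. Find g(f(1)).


f(1) = 3
g(3) = 10

10


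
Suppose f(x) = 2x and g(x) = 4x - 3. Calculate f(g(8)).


g(8) = 29
f(29) = 58

58


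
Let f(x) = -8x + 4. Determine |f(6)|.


f(6) = -44
|-44| = 44

44


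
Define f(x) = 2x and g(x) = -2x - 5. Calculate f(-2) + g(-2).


f(-2) = -4
g(-2) = -1
Sum = -5

-5


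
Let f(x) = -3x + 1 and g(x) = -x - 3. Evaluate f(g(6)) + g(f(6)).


f(g(6)) = 28
g(f(6)) = 14
Sum = 42

42


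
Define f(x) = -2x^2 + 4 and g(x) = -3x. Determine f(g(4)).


g(4) = -12
f(-12) = (-2)*(-12)^2 + 4 = -284

-284


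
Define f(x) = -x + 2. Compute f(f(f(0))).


f(0) = 2
f(2) = 0
f(0) = 2

2


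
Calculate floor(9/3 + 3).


9/3 = 3
3 + 3 = 6
floor(6) = 6

6


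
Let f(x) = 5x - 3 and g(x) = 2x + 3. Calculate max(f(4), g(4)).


f(4) = 17
g(4) = 11
max = 17

17


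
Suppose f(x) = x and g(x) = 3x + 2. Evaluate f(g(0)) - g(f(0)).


f(g(0)) = 2
g(f(0)) = 2
Difference = 0

0


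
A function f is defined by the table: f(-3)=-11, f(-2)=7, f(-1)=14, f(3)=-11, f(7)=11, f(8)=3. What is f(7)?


Reading from the table at x = 7

11


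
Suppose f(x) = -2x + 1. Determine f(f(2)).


f(2) = -3
f(-3) = 7

7


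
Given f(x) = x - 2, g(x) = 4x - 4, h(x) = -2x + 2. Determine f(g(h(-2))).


h(-2) = 6
g(6) = 20
f(20) = 18

18


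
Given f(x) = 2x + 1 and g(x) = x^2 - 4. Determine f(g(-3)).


g(-3) = 5
f(5) = 11

11


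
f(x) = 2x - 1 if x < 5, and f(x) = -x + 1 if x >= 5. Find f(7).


7 satisfies x >= 5
f(7) = -6

-6


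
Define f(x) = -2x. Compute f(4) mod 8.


f(4) = -8
-8 mod 8 = 0

0


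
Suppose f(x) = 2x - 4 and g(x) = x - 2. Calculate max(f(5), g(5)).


6


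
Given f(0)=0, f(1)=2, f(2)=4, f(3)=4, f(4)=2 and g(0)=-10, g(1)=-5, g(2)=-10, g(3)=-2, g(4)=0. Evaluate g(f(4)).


f(4) = 2
g(2) = -10

-10


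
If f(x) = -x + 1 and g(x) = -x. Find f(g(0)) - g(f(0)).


f(g(0)) = 1
g(f(0)) = -1
Difference = 2

2


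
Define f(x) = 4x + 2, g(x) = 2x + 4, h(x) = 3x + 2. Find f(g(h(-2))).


h(-2) = -4
g(-4) = -4
f(-4) = -14

-14


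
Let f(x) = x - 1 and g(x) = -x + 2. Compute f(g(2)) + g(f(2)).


0


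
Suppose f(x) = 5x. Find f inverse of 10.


Solve 5x = 10
x = (10) / 5 = 2

2


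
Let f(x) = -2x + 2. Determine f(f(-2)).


f(-2) = 6
f(6) = -10

-10


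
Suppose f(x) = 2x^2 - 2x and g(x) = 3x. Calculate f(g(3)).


g(3) = 9
f(9) = 2*(9)^2 - 2*(9) = 144

144


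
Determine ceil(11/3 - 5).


11/3 = 3.6667
3.6667 - 5 = -1.3333
ceil(-1.3333) = -1

-1


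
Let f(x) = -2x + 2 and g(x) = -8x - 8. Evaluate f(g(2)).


g(2) = -24
f(-24) = 50

50


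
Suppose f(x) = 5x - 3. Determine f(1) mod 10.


f(1) = 2
2 mod 10 = 2

2


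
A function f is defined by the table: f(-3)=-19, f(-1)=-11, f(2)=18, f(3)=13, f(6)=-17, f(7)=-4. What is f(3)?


Reading from the table at x = 3

13


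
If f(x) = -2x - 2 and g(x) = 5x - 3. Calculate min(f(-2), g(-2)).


f(-2) = 2
g(-2) = -13
min = -13

-13


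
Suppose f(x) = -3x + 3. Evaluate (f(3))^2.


f(3) = -6
(-6)^2 = 36

36


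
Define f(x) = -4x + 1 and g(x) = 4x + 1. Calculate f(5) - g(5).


f(5) = -19
g(5) = 21
Difference = -40

-40


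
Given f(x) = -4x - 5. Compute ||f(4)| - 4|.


f(4) = -21
|-21| = 21
|21 - 4| = 17

17


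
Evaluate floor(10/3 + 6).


10/3 = 3.3333
3.3333 + 6 = 9.3333
floor(9.3333) = 9

9


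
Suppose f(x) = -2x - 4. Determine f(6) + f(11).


f(6) = -16
f(11) = -26
Sum = -42

-42


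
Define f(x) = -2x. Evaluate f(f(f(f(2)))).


32


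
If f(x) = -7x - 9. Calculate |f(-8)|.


f(-8) = 47
|47| = 47

47


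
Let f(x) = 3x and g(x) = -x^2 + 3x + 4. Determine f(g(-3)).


-42


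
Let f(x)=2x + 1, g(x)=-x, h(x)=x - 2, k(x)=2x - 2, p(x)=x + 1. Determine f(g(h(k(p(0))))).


5


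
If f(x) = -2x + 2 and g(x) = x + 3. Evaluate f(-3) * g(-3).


f(-3) = 8
g(-3) = 0
Product = 0

0


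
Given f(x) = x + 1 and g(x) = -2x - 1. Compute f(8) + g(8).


f(8) = 9
g(8) = -17
Sum = -8

-8


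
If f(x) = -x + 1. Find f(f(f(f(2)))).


f(2) = -1
f(-1) = 2
f(2) = -1
f(-1) = 2

2


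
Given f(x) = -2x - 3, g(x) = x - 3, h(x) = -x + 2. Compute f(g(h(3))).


h(3) = -1
g(-1) = -4
f(-4) = 5

5


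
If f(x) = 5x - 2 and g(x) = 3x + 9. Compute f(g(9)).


g(9) = 36
f(36) = 178

178


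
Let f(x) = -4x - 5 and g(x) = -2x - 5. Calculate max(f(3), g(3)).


f(3) = -17
g(3) = -11
max = -11

-11


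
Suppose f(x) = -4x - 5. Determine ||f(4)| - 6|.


f(4) = -21
|-21| = 21
|21 - 6| = 15

15


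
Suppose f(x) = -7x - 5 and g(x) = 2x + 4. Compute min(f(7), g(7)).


f(7) = -54
g(7) = 18
min = -54

-54


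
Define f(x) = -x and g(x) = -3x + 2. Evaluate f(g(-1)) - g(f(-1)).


f(g(-1)) = -5
g(f(-1)) = -1
Difference = -4

-4


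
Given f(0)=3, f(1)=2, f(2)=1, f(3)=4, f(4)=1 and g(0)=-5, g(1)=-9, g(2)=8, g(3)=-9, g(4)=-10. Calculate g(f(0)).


-9


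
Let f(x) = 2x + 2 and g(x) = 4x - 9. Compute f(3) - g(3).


f(3) = 8
g(3) = 3
Difference = 5

5


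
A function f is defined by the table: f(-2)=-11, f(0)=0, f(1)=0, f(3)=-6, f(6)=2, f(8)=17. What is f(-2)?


Reading from the table at x = -2

-11


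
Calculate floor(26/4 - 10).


26/4 = 6.5
6.5 - 10 = -3.5
floor(-3.5) = -4

-4


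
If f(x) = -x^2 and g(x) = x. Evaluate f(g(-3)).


g(-3) = -3
f(-3) = (-1)*(-3)^2 = -9

-9


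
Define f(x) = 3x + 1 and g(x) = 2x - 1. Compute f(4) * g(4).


f(4) = 13
g(4) = 7
Product = 91

91


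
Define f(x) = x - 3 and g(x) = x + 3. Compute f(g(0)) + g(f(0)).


f(g(0)) = 0
g(f(0)) = 0
Sum = 0

0


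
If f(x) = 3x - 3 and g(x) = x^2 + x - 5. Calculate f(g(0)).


-18


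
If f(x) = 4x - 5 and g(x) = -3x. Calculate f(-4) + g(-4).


f(-4) = -21
g(-4) = 12
Sum = -9

-9


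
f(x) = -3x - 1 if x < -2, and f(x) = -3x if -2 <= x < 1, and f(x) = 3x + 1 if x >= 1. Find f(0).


0 satisfies -2 <= x < 1
f(0) = 0

0


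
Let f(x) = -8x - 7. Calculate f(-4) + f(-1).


26


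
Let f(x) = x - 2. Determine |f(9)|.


f(9) = 7
|7| = 7

7


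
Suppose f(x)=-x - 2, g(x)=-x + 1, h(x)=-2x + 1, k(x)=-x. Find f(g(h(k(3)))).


k(3) = -3
h(-3) = 7
g(7) = -6
f(-6) = 4

4


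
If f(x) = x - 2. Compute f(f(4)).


f(4) = 2
f(2) = 0

0


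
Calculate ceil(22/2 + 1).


22/2 = 11
11 + 1 = 12
ceil(12) = 12

12


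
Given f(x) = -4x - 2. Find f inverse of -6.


Solve -4x - 2 = -6
x = (-6 + 2) / (-4) = 1

1


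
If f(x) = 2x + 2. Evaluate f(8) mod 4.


f(8) = 18
18 mod 4 = 2

2


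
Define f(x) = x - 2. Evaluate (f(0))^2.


f(0) = -2
(-2)^2 = 4

4


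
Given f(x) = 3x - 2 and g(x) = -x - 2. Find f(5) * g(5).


-91


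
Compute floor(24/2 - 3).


24/2 = 12
12 - 3 = 9
floor(9) = 9

9


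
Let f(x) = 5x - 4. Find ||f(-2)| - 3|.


f(-2) = -14
|-14| = 14
|14 - 3| = 11

11


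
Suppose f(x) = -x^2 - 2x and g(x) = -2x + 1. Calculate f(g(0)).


g(0) = 1
f(1) = (-1)*(1)^2 - 2*(1) = -3

-3


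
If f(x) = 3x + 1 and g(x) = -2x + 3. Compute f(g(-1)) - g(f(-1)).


f(g(-1)) = 16
g(f(-1)) = 7
Difference = 9

9


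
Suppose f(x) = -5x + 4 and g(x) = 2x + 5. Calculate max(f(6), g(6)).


f(6) = -26
g(6) = 17
max = 17

17


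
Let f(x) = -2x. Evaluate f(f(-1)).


-4


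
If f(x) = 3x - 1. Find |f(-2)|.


f(-2) = -7
|-7| = 7

7


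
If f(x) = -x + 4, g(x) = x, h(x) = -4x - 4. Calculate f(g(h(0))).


h(0) = -4
g(-4) = -4
f(-4) = 8

8


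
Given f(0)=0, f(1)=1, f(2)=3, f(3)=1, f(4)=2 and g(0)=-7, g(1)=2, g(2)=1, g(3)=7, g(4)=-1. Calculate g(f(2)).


f(2) = 3
g(3) = 7

7


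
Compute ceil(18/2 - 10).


18/2 = 9
9 - 10 = -1
ceil(-1) = -1

-1


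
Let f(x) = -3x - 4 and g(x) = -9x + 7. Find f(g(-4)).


g(-4) = 43
f(43) = -133

-133


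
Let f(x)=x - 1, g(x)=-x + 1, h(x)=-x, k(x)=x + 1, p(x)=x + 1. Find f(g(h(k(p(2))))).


p(2) = 3
k(3) = 4
h(4) = -4
g(-4) = 5
f(5) = 4

4


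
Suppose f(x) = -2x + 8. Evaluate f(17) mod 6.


f(17) = -26
-26 mod 6 = 4

4


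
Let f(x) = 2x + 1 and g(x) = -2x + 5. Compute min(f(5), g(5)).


f(5) = 11
g(5) = -5
min = -5

-5


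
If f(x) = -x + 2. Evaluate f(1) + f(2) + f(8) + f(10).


f(1) = 1
f(2) = 0
f(8) = -6
f(10) = -8
Sum = -13

-13


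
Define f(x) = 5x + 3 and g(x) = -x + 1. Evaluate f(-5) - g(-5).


f(-5) = -22
g(-5) = 6
Difference = -28

-28


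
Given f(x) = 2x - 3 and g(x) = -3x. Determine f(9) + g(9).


f(9) = 15
g(9) = -27
Sum = -12

-12


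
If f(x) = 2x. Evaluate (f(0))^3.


f(0) = 0
(0)^3 = 0

0


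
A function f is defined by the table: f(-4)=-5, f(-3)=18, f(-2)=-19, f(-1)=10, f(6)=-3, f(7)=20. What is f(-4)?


Reading from the table at x = -4

-5


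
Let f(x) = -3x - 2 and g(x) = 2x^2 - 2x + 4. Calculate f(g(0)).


g(0) = 4
f(4) = -14

-14


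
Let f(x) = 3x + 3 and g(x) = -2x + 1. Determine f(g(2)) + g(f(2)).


f(g(2)) = -6
g(f(2)) = -17
Sum = -23

-23


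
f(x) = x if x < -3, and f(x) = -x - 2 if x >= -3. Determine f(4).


4 satisfies x >= -3
f(4) = -6

-6


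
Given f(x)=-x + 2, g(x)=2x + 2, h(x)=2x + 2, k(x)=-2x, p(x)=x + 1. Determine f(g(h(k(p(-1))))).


p(-1) = 0
k(0) = 0
h(0) = 2
g(2) = 6
f(6) = -4

-4


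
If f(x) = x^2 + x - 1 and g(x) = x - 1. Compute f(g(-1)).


1


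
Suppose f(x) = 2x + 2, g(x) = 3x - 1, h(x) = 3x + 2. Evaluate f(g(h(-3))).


-42


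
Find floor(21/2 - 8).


21/2 = 10.5
10.5 - 8 = 2.5
floor(2.5) = 2

2


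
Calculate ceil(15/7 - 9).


15/7 = 2.1429
2.1429 - 9 = -6.8571
ceil(-6.8571) = -6

-6


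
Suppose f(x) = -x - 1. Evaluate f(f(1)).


f(1) = -2
f(-2) = 1

1


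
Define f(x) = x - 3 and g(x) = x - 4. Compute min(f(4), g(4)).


f(4) = 1
g(4) = 0
min = 0

0


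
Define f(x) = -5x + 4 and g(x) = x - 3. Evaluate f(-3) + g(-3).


f(-3) = 19
g(-3) = -6
Sum = 13

13


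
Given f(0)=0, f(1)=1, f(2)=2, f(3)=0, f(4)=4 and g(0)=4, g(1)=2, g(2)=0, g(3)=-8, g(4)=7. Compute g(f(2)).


f(2) = 2
g(2) = 0

0


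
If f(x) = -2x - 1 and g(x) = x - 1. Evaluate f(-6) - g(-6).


f(-6) = 11
g(-6) = -7
Difference = 18

18


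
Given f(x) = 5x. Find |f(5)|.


25


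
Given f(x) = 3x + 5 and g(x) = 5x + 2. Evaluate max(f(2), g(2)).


f(2) = 11
g(2) = 12
max = 12

12


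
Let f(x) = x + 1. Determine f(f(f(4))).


f(4) = 5
f(5) = 6
f(6) = 7

7


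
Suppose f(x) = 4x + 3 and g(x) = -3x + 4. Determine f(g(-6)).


g(-6) = 22
f(22) = 91

91


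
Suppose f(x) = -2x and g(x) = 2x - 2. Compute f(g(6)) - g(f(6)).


f(g(6)) = -20
g(f(6)) = -26
Difference = 6

6


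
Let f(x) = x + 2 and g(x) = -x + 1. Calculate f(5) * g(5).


f(5) = 7
g(5) = -4
Product = -28

-28


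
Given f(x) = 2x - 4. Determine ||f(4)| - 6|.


f(4) = 4
|4| = 4
|4 - 6| = 2

2


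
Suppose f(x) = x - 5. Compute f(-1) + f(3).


f(-1) = -6
f(3) = -2
Sum = -8

-8


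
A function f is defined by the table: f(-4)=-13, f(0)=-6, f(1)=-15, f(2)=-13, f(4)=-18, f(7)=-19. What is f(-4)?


Reading from the table at x = -4

-13


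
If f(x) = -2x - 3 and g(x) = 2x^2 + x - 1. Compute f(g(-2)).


g(-2) = 5
f(5) = -13

-13


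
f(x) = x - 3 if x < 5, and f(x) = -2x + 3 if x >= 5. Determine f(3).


3 satisfies x < 5
f(3) = 0

0


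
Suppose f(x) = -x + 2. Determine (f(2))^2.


f(2) = 0
(0)^2 = 0

0


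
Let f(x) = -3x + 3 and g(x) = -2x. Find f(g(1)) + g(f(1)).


f(g(1)) = 9
g(f(1)) = 0
Sum = 9

9


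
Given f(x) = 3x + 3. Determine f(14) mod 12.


9


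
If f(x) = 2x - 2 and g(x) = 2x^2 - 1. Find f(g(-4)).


60


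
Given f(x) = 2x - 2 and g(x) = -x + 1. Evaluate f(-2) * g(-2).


f(-2) = -6
g(-2) = 3
Product = -18

-18


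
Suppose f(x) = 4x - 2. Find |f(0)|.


f(0) = -2
|-2| = 2

2


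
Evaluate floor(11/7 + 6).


11/7 = 1.5714
1.5714 + 6 = 7.5714
floor(7.5714) = 7

7


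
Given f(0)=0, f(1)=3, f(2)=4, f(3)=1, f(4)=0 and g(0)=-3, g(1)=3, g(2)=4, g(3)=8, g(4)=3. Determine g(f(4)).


f(4) = 0
g(0) = -3

-3


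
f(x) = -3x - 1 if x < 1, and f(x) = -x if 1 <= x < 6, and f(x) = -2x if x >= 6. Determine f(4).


4 satisfies 1 <= x < 6
f(4) = -4

-4


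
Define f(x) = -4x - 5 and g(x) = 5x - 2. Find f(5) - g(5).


f(5) = -25
g(5) = 23
Difference = -48

-48


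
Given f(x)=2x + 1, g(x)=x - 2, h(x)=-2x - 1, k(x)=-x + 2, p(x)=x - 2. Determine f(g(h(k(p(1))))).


-17


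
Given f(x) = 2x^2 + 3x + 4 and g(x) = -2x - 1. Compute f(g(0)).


3


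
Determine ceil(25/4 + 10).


25/4 = 6.25
6.25 + 10 = 16.25
ceil(16.25) = 17

17


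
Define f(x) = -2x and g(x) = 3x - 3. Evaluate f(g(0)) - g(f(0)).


9


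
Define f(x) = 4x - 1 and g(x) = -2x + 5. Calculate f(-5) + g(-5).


-6


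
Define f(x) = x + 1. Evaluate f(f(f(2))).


f(2) = 3
f(3) = 4
f(4) = 5

5


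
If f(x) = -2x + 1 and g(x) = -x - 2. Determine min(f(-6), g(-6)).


f(-6) = 13
g(-6) = 4
min = 4

4


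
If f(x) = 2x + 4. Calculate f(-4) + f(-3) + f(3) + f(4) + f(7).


f(-4) = -4
f(-3) = -2
f(3) = 10
f(4) = 12
f(7) = 18
Sum = 34

34


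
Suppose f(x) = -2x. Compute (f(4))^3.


f(4) = -8
(-8)^3 = -512

-512


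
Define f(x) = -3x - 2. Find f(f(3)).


f(3) = -11
f(-11) = 31

31


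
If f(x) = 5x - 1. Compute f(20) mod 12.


f(20) = 99
99 mod 12 = 3

3


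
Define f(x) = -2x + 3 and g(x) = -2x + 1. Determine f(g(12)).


g(12) = -23
f(-23) = 49

49


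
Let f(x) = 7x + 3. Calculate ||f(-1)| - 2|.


f(-1) = -4
|-4| = 4
|4 - 2| = 2

2


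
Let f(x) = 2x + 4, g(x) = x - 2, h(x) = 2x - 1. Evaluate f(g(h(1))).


h(1) = 1
g(1) = -1
f(-1) = 2

2


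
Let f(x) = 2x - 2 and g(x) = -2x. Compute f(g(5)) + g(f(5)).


f(g(5)) = -22
g(f(5)) = -16
Sum = -38

-38


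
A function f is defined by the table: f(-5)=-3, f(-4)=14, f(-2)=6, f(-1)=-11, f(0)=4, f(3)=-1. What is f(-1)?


Reading from the table at x = -1

-11


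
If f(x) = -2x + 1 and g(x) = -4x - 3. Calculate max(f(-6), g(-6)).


21


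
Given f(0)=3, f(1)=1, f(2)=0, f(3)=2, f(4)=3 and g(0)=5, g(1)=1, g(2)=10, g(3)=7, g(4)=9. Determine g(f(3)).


f(3) = 2
g(2) = 10

10


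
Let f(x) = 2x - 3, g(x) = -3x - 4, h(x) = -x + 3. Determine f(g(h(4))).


h(4) = -1
g(-1) = -1
f(-1) = -5

-5


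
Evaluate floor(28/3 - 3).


28/3 = 9.3333
9.3333 - 3 = 6.3333
floor(6.3333) = 6

6


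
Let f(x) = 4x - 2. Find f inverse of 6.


Solve 4x - 2 = 6
x = (6 + 2) / 4 = 2

2


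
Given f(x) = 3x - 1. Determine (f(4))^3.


f(4) = 11
(11)^3 = 1331

1331


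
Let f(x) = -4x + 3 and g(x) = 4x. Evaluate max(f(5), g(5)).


f(5) = -17
g(5) = 20
max = 20

20


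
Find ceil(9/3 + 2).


9/3 = 3
3 + 2 = 5
ceil(5) = 5

5


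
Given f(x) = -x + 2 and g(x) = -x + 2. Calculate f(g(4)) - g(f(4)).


f(g(4)) = 4
g(f(4)) = 4
Difference = 0

0


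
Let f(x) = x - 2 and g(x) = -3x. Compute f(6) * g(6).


f(6) = 4
g(6) = -18
Product = -72

-72


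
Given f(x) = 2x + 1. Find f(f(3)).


f(3) = 7
f(7) = 15

15


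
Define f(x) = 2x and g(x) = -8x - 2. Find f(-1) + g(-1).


f(-1) = -2
g(-1) = 6
Sum = 4

4


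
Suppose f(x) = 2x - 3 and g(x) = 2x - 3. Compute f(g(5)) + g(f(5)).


f(g(5)) = 11
g(f(5)) = 11
Sum = 22

22


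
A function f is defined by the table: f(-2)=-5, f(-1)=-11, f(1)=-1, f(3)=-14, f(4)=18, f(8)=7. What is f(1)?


Reading from the table at x = 1

-1


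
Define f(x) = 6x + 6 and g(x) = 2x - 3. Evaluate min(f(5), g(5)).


f(5) = 36
g(5) = 7
min = 7

7


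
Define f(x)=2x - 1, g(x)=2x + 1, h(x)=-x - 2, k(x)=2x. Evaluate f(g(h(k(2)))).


k(2) = 4
h(4) = -6
g(-6) = -11
f(-11) = -23

-23


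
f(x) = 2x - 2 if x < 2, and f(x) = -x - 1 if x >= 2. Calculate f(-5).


-5 satisfies x < 2
f(-5) = -12

-12


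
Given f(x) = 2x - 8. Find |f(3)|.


2


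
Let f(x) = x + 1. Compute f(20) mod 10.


f(20) = 21
21 mod 10 = 1

1


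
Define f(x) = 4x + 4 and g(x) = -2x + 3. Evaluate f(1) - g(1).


f(1) = 8
g(1) = 1
Difference = 7

7


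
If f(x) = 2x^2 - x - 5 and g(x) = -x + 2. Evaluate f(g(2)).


g(2) = 0
f(0) = 2*(0)^2 - 1*(0) - 5 = -5

-5


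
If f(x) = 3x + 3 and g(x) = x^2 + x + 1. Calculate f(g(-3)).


g(-3) = 7
f(7) = 24

24


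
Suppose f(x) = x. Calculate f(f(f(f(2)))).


f(2) = 2
f(2) = 2
f(2) = 2
f(2) = 2

2


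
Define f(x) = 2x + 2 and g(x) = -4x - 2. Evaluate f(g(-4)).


30


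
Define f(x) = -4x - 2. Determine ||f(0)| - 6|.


f(0) = -2
|-2| = 2
|2 - 6| = 4

4


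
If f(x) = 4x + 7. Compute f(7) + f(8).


74


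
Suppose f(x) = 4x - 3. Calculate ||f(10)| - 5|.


f(10) = 37
|37| = 37
|37 - 5| = 32

32


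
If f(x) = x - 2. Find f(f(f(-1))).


-7


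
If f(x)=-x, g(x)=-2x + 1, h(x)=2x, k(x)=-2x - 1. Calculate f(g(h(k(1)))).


k(1) = -3
h(-3) = -6
g(-6) = 13
f(13) = -13

-13


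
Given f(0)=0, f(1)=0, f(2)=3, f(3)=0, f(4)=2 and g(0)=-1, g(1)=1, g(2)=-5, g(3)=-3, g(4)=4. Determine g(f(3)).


f(3) = 0
g(0) = -1

-1


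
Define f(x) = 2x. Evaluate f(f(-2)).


f(-2) = -4
f(-4) = -8

-8


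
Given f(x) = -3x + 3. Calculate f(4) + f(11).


f(4) = -9
f(11) = -30
Sum = -39

-39


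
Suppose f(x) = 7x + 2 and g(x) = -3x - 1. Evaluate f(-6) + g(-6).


-23


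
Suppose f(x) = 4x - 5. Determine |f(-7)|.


f(-7) = -33
|-33| = 33

33


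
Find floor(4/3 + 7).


8


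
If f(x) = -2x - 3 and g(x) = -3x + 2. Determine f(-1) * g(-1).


f(-1) = -1
g(-1) = 5
Product = -5

-5


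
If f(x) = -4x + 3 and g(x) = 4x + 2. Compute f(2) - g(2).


f(2) = -5
g(2) = 10
Difference = -15

-15


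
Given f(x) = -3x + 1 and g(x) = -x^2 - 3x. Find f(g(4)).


g(4) = -28
f(-28) = 85

85


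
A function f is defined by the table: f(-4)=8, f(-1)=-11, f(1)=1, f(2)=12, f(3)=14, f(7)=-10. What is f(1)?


Reading from the table at x = 1

1


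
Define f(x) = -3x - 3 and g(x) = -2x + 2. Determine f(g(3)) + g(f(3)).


f(g(3)) = 9
g(f(3)) = 26
Sum = 35

35


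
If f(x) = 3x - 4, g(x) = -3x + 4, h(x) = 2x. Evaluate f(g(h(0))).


h(0) = 0
g(0) = 4
f(4) = 8

8


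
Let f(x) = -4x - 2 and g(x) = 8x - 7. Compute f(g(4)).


g(4) = 25
f(25) = -102

-102


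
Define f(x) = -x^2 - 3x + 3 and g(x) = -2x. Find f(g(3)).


g(3) = -6
f(-6) = (-1)*(-6)^2 - 3*(-6) + 3 = -15

-15


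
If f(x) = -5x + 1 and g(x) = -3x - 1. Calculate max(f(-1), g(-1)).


f(-1) = 6
g(-1) = 2
max = 6

6


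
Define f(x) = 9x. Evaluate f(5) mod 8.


f(5) = 45
45 mod 8 = 5

5


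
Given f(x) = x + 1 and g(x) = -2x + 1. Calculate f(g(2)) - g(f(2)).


3


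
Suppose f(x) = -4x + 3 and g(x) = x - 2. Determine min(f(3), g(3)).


f(3) = -9
g(3) = 1
min = -9

-9


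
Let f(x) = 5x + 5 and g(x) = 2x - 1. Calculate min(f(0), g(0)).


f(0) = 5
g(0) = -1
min = -1

-1


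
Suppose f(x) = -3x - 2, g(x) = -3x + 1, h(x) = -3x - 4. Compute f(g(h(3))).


h(3) = -13
g(-13) = 40
f(40) = -122

-122


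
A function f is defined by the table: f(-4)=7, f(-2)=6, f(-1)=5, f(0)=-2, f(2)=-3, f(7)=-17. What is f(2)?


-3


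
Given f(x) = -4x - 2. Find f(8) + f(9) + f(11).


f(8) = -34
f(9) = -38
f(11) = -46
Sum = -118

-118


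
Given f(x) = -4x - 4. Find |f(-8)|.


f(-8) = 28
|28| = 28

28


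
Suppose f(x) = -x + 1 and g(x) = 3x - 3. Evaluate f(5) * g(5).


-48


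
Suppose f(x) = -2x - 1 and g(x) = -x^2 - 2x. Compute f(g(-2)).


g(-2) = 0
f(0) = -1

-1


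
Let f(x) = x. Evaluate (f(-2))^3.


f(-2) = -2
(-2)^3 = -8

-8


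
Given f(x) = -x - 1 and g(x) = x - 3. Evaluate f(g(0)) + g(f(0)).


f(g(0)) = 2
g(f(0)) = -4
Sum = -2

-2


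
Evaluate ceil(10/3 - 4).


10/3 = 3.3333
3.3333 - 4 = -0.6667
ceil(-0.6667) = 0

0


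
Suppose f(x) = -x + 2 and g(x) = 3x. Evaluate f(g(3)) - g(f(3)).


f(g(3)) = -7
g(f(3)) = -3
Difference = -4

-4


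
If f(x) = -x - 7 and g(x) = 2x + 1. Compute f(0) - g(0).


-8


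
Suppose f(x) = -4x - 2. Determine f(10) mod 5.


f(10) = -42
-42 mod 5 = 3

3


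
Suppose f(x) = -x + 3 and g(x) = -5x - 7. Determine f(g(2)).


g(2) = -17
f(-17) = 20

20


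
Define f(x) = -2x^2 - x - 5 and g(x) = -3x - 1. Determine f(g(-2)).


g(-2) = 5
f(5) = (-2)*(5)^2 - 1*(5) - 5 = -60

-60


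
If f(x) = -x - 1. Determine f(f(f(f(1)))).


f(1) = -2
f(-2) = 1
f(1) = -2
f(-2) = 1

1


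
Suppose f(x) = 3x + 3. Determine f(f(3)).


39


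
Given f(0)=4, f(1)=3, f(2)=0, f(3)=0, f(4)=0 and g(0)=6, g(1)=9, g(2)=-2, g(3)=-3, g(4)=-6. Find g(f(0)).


-6


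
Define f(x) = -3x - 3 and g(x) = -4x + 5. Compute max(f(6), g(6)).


f(6) = -21
g(6) = -19
max = -19

-19


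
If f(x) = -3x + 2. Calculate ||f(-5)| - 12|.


5


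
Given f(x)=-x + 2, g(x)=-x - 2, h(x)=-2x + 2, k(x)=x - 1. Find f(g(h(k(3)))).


2


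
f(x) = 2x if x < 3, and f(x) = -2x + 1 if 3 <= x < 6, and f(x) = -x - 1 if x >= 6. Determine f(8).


8 satisfies x >= 6
f(8) = -9

-9


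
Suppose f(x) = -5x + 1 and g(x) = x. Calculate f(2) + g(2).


f(2) = -9
g(2) = 2
Sum = -7

-7


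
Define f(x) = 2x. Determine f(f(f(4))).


f(4) = 8
f(8) = 16
f(16) = 32

32


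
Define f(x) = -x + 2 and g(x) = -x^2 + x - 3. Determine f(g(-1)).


g(-1) = -5
f(-5) = 7

7


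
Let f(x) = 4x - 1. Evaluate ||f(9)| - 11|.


f(9) = 35
|35| = 35
|35 - 11| = 24

24


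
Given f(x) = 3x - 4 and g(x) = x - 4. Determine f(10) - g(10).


f(10) = 26
g(10) = 6
Difference = 20

20


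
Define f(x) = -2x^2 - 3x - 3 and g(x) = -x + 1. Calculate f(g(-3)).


-47


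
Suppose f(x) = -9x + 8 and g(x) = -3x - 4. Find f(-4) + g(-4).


f(-4) = 44
g(-4) = 8
Sum = 52

52


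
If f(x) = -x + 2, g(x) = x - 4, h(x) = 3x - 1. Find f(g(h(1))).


h(1) = 2
g(2) = -2
f(-2) = 4

4


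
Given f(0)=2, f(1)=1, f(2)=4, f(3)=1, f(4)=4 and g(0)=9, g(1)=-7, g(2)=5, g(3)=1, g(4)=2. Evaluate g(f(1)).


f(1) = 1
g(1) = -7

-7


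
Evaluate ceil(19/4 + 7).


19/4 = 4.75
4.75 + 7 = 11.75
ceil(11.75) = 12

12


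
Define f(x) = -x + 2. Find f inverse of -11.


Solve -x + 2 = -11
x = (-11 - 2) / (-1) = 13

13


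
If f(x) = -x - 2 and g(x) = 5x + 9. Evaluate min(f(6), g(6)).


f(6) = -8
g(6) = 39
min = -8

-8


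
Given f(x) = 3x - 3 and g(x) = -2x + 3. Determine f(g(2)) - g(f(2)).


f(g(2)) = -6
g(f(2)) = -3
Difference = -3

-3


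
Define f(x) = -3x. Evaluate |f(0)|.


0


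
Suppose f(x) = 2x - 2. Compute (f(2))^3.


8


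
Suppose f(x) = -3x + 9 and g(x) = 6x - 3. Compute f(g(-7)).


g(-7) = -45
f(-45) = 144

144


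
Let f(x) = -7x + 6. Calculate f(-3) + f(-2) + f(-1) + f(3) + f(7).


2


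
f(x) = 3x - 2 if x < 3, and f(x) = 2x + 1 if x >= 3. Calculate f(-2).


-2 satisfies x < 3
f(-2) = -8

-8


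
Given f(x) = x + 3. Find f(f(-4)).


f(-4) = -1
f(-1) = 2

2


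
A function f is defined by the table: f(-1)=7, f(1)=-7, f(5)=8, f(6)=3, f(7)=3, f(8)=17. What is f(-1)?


Reading from the table at x = -1

7


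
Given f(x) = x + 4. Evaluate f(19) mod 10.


f(19) = 23
23 mod 10 = 3

3


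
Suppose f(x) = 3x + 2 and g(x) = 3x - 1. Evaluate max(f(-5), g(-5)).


f(-5) = -13
g(-5) = -16
max = -13

-13


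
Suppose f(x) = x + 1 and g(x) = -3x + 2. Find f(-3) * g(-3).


f(-3) = -2
g(-3) = 11
Product = -22

-22


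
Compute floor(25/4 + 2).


8


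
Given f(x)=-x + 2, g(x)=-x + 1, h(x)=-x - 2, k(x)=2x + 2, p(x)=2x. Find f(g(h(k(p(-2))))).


p(-2) = -4
k(-4) = -6
h(-6) = 4
g(4) = -3
f(-3) = 5

5


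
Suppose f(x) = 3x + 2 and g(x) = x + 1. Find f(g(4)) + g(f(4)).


f(g(4)) = 17
g(f(4)) = 15
Sum = 32

32


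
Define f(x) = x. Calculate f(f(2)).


f(2) = 2
f(2) = 2

2


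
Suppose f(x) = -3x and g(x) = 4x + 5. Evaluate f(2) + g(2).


7


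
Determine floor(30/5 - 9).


-3


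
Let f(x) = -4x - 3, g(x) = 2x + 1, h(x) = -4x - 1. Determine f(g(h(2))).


h(2) = -9
g(-9) = -17
f(-17) = 65

65


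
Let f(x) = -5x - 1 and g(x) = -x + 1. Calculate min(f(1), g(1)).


f(1) = -6
g(1) = 0
min = -6

-6


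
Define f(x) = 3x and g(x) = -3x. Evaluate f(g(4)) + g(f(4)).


f(g(4)) = -36
g(f(4)) = -36
Sum = -72

-72


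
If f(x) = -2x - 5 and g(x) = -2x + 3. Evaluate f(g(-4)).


g(-4) = 11
f(11) = -27

-27


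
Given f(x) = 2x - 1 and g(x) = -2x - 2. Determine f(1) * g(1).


-4


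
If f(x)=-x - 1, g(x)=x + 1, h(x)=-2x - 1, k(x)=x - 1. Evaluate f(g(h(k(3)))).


3


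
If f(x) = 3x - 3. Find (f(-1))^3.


f(-1) = -6
(-6)^3 = -216

-216


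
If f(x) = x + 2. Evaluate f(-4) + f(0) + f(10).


f(-4) = -2
f(0) = 2
f(10) = 12
Sum = 12

12


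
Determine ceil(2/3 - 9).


-8


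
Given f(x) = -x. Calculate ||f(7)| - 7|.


f(7) = -7
|-7| = 7
|7 - 7| = 0

0


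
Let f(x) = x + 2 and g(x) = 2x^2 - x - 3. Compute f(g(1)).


g(1) = -2
f(-2) = 0

0


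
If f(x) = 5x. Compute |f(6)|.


f(6) = 30
|30| = 30

30


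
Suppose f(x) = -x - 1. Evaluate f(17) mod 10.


f(17) = -18
-18 mod 10 = 2

2


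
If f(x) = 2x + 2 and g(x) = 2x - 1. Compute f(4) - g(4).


f(4) = 10
g(4) = 7
Difference = 3

3


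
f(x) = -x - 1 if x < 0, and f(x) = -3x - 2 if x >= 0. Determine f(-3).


-3 satisfies x < 0
f(-3) = 2

2


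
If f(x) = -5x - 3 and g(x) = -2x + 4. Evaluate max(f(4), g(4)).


f(4) = -23
g(4) = -4
max = -4

-4


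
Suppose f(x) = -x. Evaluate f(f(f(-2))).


f(-2) = 2
f(2) = -2
f(-2) = 2

2


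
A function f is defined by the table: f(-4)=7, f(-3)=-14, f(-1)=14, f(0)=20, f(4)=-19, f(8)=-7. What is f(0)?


Reading from the table at x = 0

20


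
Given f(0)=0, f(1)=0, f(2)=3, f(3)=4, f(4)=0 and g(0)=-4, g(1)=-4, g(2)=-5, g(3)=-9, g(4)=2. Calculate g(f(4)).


f(4) = 0
g(0) = -4

-4


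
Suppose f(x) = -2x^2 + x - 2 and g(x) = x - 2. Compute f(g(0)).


g(0) = -2
f(-2) = (-2)*(-2)^2 + 1*(-2) - 2 = -12

-12


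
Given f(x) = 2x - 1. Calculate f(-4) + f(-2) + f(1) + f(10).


6


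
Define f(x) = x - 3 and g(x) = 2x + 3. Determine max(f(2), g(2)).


f(2) = -1
g(2) = 7
max = 7

7


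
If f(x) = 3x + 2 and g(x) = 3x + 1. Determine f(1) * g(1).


f(1) = 5
g(1) = 4
Product = 20

20


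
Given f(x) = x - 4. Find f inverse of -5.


Solve x - 4 = -5
x = (-5 + 4) / 1 = -1

-1


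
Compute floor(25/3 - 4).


25/3 = 8.3333
8.3333 - 4 = 4.3333
floor(4.3333) = 4

4


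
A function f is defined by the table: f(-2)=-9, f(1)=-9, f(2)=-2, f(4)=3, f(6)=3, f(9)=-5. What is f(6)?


3


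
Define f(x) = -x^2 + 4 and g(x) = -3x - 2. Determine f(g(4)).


g(4) = -14
f(-14) = (-1)*(-14)^2 + 4 = -192

-192


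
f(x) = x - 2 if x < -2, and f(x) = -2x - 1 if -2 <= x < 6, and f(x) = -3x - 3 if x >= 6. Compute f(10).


10 satisfies x >= 6
f(10) = -33

-33


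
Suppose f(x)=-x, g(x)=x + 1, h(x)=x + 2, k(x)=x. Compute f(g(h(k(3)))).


-6


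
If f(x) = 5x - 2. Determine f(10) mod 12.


0


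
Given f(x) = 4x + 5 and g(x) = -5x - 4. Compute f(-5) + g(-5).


f(-5) = -15
g(-5) = 21
Sum = 6

6


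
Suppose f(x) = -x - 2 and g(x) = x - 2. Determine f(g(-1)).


g(-1) = -3
f(-3) = 1

1


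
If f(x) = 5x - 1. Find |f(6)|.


f(6) = 29
|29| = 29

29


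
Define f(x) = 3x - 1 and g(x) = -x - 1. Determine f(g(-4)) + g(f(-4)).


f(g(-4)) = 8
g(f(-4)) = 12
Sum = 20

20


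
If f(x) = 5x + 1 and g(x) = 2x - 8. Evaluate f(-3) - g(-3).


f(-3) = -14
g(-3) = -14
Difference = 0

0


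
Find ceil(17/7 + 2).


17/7 = 2.4286
2.4286 + 2 = 4.4286
ceil(4.4286) = 5

5


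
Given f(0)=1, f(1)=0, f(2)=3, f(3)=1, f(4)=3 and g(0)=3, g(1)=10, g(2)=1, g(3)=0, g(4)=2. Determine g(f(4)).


f(4) = 3
g(3) = 0

0


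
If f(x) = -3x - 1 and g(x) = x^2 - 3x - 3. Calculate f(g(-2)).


g(-2) = 7
f(7) = -22

-22


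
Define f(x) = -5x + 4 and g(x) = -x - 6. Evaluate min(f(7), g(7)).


f(7) = -31
g(7) = -13
min = -31

-31


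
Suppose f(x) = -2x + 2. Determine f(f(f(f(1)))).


6


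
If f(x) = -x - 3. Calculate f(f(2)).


f(2) = -5
f(-5) = 2

2


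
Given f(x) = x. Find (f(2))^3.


f(2) = 2
(2)^3 = 8

8


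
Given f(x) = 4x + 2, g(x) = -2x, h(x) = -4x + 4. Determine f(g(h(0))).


h(0) = 4
g(4) = -8
f(-8) = -30

-30


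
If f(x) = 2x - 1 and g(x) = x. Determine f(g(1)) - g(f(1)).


0


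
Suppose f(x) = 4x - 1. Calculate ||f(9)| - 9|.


f(9) = 35
|35| = 35
|35 - 9| = 26

26


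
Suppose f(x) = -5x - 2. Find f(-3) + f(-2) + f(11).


f(-3) = 13
f(-2) = 8
f(11) = -57
Sum = -36

-36


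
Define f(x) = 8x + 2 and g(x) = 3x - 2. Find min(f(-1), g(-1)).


f(-1) = -6
g(-1) = -5
min = -6

-6


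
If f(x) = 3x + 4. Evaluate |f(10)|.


34


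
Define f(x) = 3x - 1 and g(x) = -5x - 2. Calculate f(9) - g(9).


73


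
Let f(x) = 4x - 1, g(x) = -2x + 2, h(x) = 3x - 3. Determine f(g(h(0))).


h(0) = -3
g(-3) = 8
f(8) = 31

31


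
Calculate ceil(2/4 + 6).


2/4 = 0.5
0.5 + 6 = 6.5
ceil(6.5) = 7

7


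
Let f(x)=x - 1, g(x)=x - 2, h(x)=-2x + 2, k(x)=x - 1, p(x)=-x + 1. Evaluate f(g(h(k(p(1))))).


p(1) = 0
k(0) = -1
h(-1) = 4
g(4) = 2
f(2) = 1

1


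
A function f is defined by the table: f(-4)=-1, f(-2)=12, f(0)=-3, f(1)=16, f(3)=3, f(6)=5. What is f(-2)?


Reading from the table at x = -2

12


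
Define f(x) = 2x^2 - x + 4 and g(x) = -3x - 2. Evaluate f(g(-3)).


g(-3) = 7
f(7) = 2*(7)^2 - 1*(7) + 4 = 95

95


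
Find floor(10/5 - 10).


10/5 = 2
2 - 10 = -8
floor(-8) = -8

-8


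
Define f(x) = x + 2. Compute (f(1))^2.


f(1) = 3
(3)^2 = 9

9


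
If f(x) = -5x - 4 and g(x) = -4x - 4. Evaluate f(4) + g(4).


-44


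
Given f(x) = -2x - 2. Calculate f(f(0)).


f(0) = -2
f(-2) = 2

2


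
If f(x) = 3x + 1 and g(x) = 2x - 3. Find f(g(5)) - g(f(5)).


f(g(5)) = 22
g(f(5)) = 29
Difference = -7

-7


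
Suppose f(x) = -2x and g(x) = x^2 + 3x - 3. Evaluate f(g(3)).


g(3) = 15
f(15) = -30

-30


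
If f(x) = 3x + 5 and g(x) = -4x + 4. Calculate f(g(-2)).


g(-2) = 12
f(12) = 41

41


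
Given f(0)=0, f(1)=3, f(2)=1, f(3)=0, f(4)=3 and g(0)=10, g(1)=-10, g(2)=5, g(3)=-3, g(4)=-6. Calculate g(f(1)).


f(1) = 3
g(3) = -3

-3


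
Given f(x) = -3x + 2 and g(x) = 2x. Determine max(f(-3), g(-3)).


f(-3) = 11
g(-3) = -6
max = 11

11


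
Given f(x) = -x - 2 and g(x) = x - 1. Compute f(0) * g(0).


2


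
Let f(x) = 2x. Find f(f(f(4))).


f(4) = 8
f(8) = 16
f(16) = 32

32


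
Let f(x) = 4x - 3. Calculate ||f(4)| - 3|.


10


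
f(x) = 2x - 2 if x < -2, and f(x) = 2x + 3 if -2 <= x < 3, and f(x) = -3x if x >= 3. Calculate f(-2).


-1


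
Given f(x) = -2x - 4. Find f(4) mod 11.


f(4) = -12
-12 mod 11 = 10

10


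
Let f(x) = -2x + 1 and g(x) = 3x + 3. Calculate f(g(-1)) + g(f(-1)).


f(g(-1)) = 1
g(f(-1)) = 12
Sum = 13

13


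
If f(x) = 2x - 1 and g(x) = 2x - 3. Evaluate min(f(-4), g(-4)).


f(-4) = -9
g(-4) = -11
min = -11

-11


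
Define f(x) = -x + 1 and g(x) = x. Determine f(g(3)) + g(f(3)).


-4


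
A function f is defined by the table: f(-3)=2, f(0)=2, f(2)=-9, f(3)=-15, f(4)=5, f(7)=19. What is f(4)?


Reading from the table at x = 4

5


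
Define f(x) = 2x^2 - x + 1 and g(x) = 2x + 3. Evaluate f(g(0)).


g(0) = 3
f(3) = 2*(3)^2 - 1*(3) + 1 = 16

16


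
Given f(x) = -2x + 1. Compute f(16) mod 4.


f(16) = -31
-31 mod 4 = 1

1


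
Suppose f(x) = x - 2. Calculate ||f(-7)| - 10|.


f(-7) = -9
|-9| = 9
|9 - 10| = 1

1


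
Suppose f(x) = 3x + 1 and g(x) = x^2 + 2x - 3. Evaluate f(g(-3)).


1


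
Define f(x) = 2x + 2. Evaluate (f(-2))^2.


f(-2) = -2
(-2)^2 = 4

4


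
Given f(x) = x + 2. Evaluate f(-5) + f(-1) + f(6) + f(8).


16


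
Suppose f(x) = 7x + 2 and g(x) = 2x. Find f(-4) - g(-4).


f(-4) = -26
g(-4) = -8
Difference = -18

-18


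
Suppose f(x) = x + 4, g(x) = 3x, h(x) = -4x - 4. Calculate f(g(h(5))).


-68


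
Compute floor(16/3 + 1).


16/3 = 5.3333
5.3333 + 1 = 6.3333
floor(6.3333) = 6

6


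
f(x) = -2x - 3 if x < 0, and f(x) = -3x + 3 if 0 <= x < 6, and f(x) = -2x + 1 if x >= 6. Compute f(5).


5 satisfies 0 <= x < 6
f(5) = -12

-12


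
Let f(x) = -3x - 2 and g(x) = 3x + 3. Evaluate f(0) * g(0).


f(0) = -2
g(0) = 3
Product = -6

-6


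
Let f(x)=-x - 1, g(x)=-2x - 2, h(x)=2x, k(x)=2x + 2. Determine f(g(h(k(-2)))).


k(-2) = -2
h(-2) = -4
g(-4) = 6
f(6) = -7

-7


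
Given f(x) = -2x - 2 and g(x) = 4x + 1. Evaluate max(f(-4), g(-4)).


f(-4) = 6
g(-4) = -15
max = 6

6


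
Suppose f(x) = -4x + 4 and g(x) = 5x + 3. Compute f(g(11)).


g(11) = 58
f(58) = -228

-228


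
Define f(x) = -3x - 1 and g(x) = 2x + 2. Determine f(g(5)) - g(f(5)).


f(g(5)) = -37
g(f(5)) = -30
Difference = -7

-7


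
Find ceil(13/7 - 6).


13/7 = 1.8571
1.8571 - 6 = -4.1429
ceil(-4.1429) = -4

-4


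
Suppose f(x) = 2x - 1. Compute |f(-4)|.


f(-4) = -9
|-9| = 9

9


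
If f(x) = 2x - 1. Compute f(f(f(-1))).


f(-1) = -3
f(-3) = -7
f(-7) = -15

-15


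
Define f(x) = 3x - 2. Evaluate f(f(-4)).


f(-4) = -14
f(-14) = -44

-44


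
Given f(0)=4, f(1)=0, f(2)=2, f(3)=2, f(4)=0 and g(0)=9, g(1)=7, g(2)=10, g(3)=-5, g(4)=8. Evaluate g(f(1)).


f(1) = 0
g(0) = 9

9


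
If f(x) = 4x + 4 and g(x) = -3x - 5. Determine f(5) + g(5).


f(5) = 24
g(5) = -20
Sum = 4

4


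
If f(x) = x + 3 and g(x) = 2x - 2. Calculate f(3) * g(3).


24


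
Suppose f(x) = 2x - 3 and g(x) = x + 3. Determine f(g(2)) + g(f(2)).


11


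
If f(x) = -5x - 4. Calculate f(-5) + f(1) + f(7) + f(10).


f(-5) = 21
f(1) = -9
f(7) = -39
f(10) = -54
Sum = -81

-81


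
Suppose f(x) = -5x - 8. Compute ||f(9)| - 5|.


f(9) = -53
|-53| = 53
|53 - 5| = 48

48


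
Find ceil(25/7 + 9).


25/7 = 3.5714
3.5714 + 9 = 12.5714
ceil(12.5714) = 13

13


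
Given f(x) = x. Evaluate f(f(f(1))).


f(1) = 1
f(1) = 1
f(1) = 1

1


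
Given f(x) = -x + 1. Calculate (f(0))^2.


f(0) = 1
(1)^2 = 1

1


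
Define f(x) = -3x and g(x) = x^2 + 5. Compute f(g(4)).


g(4) = 21
f(21) = -63

-63


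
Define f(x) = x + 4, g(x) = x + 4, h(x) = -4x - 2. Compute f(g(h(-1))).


h(-1) = 2
g(2) = 6
f(6) = 10

10


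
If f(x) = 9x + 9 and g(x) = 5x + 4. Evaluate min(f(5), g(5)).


f(5) = 54
g(5) = 29
min = 29

29


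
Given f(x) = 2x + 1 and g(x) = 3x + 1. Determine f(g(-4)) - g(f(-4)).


f(g(-4)) = -21
g(f(-4)) = -20
Difference = -1

-1


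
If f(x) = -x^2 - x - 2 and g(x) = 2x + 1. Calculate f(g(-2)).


-8
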